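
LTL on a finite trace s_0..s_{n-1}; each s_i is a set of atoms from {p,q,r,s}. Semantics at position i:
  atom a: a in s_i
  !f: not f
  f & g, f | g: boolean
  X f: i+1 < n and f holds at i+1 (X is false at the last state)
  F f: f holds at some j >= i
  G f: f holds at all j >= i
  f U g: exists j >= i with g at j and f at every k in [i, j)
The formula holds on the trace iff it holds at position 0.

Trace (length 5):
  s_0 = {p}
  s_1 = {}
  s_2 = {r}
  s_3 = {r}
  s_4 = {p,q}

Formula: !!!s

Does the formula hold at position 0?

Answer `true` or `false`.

s_0={p}: !!!s=True !!s=False !s=True s=False
s_1={}: !!!s=True !!s=False !s=True s=False
s_2={r}: !!!s=True !!s=False !s=True s=False
s_3={r}: !!!s=True !!s=False !s=True s=False
s_4={p,q}: !!!s=True !!s=False !s=True s=False

Answer: true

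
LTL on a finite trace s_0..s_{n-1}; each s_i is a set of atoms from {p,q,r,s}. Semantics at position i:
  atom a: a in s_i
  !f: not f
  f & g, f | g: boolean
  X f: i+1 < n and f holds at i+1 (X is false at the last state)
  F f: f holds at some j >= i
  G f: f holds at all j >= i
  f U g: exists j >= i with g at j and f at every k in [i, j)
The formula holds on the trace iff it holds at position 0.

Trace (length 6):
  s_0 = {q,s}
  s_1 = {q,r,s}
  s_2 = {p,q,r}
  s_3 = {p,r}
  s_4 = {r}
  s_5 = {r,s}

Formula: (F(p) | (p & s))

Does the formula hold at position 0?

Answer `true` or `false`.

s_0={q,s}: (F(p) | (p & s))=True F(p)=True p=False (p & s)=False s=True
s_1={q,r,s}: (F(p) | (p & s))=True F(p)=True p=False (p & s)=False s=True
s_2={p,q,r}: (F(p) | (p & s))=True F(p)=True p=True (p & s)=False s=False
s_3={p,r}: (F(p) | (p & s))=True F(p)=True p=True (p & s)=False s=False
s_4={r}: (F(p) | (p & s))=False F(p)=False p=False (p & s)=False s=False
s_5={r,s}: (F(p) | (p & s))=False F(p)=False p=False (p & s)=False s=True

Answer: true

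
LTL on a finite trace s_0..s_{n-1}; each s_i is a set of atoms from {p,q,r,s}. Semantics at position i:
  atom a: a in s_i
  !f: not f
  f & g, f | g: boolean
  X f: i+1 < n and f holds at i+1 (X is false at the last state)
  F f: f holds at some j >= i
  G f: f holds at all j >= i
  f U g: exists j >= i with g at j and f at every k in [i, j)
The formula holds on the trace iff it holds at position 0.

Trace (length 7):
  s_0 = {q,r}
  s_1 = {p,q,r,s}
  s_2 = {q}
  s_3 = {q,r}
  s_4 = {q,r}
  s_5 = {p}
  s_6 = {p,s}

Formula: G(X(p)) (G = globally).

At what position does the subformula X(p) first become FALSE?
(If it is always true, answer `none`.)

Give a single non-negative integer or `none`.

Answer: 1

Derivation:
s_0={q,r}: X(p)=True p=False
s_1={p,q,r,s}: X(p)=False p=True
s_2={q}: X(p)=False p=False
s_3={q,r}: X(p)=False p=False
s_4={q,r}: X(p)=True p=False
s_5={p}: X(p)=True p=True
s_6={p,s}: X(p)=False p=True
G(X(p)) holds globally = False
First violation at position 1.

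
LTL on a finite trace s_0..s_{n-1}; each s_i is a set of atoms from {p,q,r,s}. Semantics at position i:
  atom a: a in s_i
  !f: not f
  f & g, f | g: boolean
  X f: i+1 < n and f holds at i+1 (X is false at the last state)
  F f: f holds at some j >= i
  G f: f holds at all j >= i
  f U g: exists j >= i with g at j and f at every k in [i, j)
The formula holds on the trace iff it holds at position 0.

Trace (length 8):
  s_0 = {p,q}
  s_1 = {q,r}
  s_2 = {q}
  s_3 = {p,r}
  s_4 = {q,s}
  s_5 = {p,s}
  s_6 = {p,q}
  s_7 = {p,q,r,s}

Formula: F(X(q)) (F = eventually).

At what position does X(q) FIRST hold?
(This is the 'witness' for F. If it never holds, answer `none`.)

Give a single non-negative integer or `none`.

Answer: 0

Derivation:
s_0={p,q}: X(q)=True q=True
s_1={q,r}: X(q)=True q=True
s_2={q}: X(q)=False q=True
s_3={p,r}: X(q)=True q=False
s_4={q,s}: X(q)=False q=True
s_5={p,s}: X(q)=True q=False
s_6={p,q}: X(q)=True q=True
s_7={p,q,r,s}: X(q)=False q=True
F(X(q)) holds; first witness at position 0.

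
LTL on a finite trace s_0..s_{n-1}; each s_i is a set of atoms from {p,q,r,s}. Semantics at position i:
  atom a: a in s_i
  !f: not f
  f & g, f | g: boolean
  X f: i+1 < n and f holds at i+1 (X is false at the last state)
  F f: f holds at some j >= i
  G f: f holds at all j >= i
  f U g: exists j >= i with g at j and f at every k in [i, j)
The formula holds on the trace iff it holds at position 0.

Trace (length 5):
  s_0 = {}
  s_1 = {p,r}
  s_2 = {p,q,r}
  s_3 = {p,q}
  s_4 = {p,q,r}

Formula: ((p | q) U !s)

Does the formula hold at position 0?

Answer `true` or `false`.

s_0={}: ((p | q) U !s)=True (p | q)=False p=False q=False !s=True s=False
s_1={p,r}: ((p | q) U !s)=True (p | q)=True p=True q=False !s=True s=False
s_2={p,q,r}: ((p | q) U !s)=True (p | q)=True p=True q=True !s=True s=False
s_3={p,q}: ((p | q) U !s)=True (p | q)=True p=True q=True !s=True s=False
s_4={p,q,r}: ((p | q) U !s)=True (p | q)=True p=True q=True !s=True s=False

Answer: true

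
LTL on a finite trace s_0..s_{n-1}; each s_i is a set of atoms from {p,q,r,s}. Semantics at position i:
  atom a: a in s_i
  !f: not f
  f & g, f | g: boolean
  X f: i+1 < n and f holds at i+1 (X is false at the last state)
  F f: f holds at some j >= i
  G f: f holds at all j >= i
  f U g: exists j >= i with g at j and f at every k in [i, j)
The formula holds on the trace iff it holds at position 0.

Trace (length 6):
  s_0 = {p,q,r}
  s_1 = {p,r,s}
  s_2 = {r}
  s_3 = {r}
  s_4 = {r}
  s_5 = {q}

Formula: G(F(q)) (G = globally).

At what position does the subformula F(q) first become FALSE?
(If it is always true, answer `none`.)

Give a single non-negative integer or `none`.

Answer: none

Derivation:
s_0={p,q,r}: F(q)=True q=True
s_1={p,r,s}: F(q)=True q=False
s_2={r}: F(q)=True q=False
s_3={r}: F(q)=True q=False
s_4={r}: F(q)=True q=False
s_5={q}: F(q)=True q=True
G(F(q)) holds globally = True
No violation — formula holds at every position.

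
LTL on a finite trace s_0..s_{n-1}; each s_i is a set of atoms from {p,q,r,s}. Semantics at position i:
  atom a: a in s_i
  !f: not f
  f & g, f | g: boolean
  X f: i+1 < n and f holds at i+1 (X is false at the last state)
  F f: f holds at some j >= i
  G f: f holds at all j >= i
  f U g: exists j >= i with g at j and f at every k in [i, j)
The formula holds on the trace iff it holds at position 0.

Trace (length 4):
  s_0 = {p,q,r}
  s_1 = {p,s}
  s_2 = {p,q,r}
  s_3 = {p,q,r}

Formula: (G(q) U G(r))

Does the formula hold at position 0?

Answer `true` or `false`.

Answer: false

Derivation:
s_0={p,q,r}: (G(q) U G(r))=False G(q)=False q=True G(r)=False r=True
s_1={p,s}: (G(q) U G(r))=False G(q)=False q=False G(r)=False r=False
s_2={p,q,r}: (G(q) U G(r))=True G(q)=True q=True G(r)=True r=True
s_3={p,q,r}: (G(q) U G(r))=True G(q)=True q=True G(r)=True r=True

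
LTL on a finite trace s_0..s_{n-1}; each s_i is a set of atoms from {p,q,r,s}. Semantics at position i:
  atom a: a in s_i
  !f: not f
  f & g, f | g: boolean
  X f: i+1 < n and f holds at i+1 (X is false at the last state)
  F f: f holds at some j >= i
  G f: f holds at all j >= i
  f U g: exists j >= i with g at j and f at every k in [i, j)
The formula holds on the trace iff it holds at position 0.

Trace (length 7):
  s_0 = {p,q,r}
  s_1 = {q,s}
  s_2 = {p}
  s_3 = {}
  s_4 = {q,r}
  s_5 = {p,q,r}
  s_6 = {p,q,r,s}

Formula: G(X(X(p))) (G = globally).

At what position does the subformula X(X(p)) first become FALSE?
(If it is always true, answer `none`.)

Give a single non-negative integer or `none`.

s_0={p,q,r}: X(X(p))=True X(p)=False p=True
s_1={q,s}: X(X(p))=False X(p)=True p=False
s_2={p}: X(X(p))=False X(p)=False p=True
s_3={}: X(X(p))=True X(p)=False p=False
s_4={q,r}: X(X(p))=True X(p)=True p=False
s_5={p,q,r}: X(X(p))=False X(p)=True p=True
s_6={p,q,r,s}: X(X(p))=False X(p)=False p=True
G(X(X(p))) holds globally = False
First violation at position 1.

Answer: 1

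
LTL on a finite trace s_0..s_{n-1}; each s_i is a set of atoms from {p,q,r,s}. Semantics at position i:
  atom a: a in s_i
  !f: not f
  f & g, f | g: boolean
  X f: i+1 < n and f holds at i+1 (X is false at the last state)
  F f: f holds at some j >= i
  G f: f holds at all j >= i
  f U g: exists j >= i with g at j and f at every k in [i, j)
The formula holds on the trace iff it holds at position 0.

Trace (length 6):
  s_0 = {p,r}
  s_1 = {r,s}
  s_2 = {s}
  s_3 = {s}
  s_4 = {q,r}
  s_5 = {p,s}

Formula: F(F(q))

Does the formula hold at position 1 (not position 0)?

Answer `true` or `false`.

s_0={p,r}: F(F(q))=True F(q)=True q=False
s_1={r,s}: F(F(q))=True F(q)=True q=False
s_2={s}: F(F(q))=True F(q)=True q=False
s_3={s}: F(F(q))=True F(q)=True q=False
s_4={q,r}: F(F(q))=True F(q)=True q=True
s_5={p,s}: F(F(q))=False F(q)=False q=False
Evaluating at position 1: result = True

Answer: true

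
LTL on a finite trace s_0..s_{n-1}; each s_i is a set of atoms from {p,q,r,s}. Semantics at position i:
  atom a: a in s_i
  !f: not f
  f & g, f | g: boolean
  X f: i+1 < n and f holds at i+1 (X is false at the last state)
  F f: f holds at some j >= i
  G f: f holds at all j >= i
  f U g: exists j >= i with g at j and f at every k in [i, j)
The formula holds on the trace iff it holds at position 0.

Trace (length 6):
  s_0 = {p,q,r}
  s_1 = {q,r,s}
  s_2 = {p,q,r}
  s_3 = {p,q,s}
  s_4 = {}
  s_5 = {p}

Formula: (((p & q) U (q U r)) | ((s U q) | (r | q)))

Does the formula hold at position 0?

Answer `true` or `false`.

Answer: true

Derivation:
s_0={p,q,r}: (((p & q) U (q U r)) | ((s U q) | (r | q)))=True ((p & q) U (q U r))=True (p & q)=True p=True q=True (q U r)=True r=True ((s U q) | (r | q))=True (s U q)=True s=False (r | q)=True
s_1={q,r,s}: (((p & q) U (q U r)) | ((s U q) | (r | q)))=True ((p & q) U (q U r))=True (p & q)=False p=False q=True (q U r)=True r=True ((s U q) | (r | q))=True (s U q)=True s=True (r | q)=True
s_2={p,q,r}: (((p & q) U (q U r)) | ((s U q) | (r | q)))=True ((p & q) U (q U r))=True (p & q)=True p=True q=True (q U r)=True r=True ((s U q) | (r | q))=True (s U q)=True s=False (r | q)=True
s_3={p,q,s}: (((p & q) U (q U r)) | ((s U q) | (r | q)))=True ((p & q) U (q U r))=False (p & q)=True p=True q=True (q U r)=False r=False ((s U q) | (r | q))=True (s U q)=True s=True (r | q)=True
s_4={}: (((p & q) U (q U r)) | ((s U q) | (r | q)))=False ((p & q) U (q U r))=False (p & q)=False p=False q=False (q U r)=False r=False ((s U q) | (r | q))=False (s U q)=False s=False (r | q)=False
s_5={p}: (((p & q) U (q U r)) | ((s U q) | (r | q)))=False ((p & q) U (q U r))=False (p & q)=False p=True q=False (q U r)=False r=False ((s U q) | (r | q))=False (s U q)=False s=False (r | q)=False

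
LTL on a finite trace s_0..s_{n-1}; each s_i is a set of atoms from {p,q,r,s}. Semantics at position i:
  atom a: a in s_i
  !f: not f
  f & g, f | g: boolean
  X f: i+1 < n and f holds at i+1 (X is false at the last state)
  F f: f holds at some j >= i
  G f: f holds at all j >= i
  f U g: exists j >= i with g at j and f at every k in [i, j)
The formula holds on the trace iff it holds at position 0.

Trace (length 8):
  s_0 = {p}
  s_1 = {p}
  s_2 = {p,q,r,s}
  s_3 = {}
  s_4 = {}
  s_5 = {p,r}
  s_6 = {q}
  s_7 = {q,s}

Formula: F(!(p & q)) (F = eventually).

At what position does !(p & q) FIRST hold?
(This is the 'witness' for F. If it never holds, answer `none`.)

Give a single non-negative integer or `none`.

Answer: 0

Derivation:
s_0={p}: !(p & q)=True (p & q)=False p=True q=False
s_1={p}: !(p & q)=True (p & q)=False p=True q=False
s_2={p,q,r,s}: !(p & q)=False (p & q)=True p=True q=True
s_3={}: !(p & q)=True (p & q)=False p=False q=False
s_4={}: !(p & q)=True (p & q)=False p=False q=False
s_5={p,r}: !(p & q)=True (p & q)=False p=True q=False
s_6={q}: !(p & q)=True (p & q)=False p=False q=True
s_7={q,s}: !(p & q)=True (p & q)=False p=False q=True
F(!(p & q)) holds; first witness at position 0.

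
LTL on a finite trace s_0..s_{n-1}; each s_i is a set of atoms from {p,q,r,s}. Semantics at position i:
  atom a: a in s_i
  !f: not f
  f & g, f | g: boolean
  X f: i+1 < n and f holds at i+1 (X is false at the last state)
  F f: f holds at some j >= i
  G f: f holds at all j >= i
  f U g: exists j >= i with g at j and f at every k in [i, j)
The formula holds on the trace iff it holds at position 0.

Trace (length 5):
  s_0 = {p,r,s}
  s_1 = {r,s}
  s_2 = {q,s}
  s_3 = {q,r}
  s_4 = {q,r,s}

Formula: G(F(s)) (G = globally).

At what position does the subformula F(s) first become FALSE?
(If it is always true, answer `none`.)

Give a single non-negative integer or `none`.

Answer: none

Derivation:
s_0={p,r,s}: F(s)=True s=True
s_1={r,s}: F(s)=True s=True
s_2={q,s}: F(s)=True s=True
s_3={q,r}: F(s)=True s=False
s_4={q,r,s}: F(s)=True s=True
G(F(s)) holds globally = True
No violation — formula holds at every position.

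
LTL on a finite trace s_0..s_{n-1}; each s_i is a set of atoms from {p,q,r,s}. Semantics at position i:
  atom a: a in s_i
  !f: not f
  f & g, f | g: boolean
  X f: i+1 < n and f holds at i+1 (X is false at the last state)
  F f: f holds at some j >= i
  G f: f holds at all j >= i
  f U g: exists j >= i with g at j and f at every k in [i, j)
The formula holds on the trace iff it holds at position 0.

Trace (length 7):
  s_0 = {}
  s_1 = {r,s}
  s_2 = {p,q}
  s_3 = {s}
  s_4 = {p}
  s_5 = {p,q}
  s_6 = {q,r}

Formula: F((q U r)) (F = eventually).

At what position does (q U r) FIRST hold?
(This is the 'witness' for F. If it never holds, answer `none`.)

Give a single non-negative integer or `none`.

Answer: 1

Derivation:
s_0={}: (q U r)=False q=False r=False
s_1={r,s}: (q U r)=True q=False r=True
s_2={p,q}: (q U r)=False q=True r=False
s_3={s}: (q U r)=False q=False r=False
s_4={p}: (q U r)=False q=False r=False
s_5={p,q}: (q U r)=True q=True r=False
s_6={q,r}: (q U r)=True q=True r=True
F((q U r)) holds; first witness at position 1.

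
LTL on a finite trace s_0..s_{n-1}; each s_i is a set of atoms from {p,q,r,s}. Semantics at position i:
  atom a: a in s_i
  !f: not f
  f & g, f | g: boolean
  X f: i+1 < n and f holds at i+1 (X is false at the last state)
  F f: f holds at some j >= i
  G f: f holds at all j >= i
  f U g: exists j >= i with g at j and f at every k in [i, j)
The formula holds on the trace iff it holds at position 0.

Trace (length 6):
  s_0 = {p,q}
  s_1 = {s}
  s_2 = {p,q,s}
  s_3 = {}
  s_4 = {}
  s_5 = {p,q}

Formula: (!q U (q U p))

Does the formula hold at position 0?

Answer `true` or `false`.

s_0={p,q}: (!q U (q U p))=True !q=False q=True (q U p)=True p=True
s_1={s}: (!q U (q U p))=True !q=True q=False (q U p)=False p=False
s_2={p,q,s}: (!q U (q U p))=True !q=False q=True (q U p)=True p=True
s_3={}: (!q U (q U p))=True !q=True q=False (q U p)=False p=False
s_4={}: (!q U (q U p))=True !q=True q=False (q U p)=False p=False
s_5={p,q}: (!q U (q U p))=True !q=False q=True (q U p)=True p=True

Answer: true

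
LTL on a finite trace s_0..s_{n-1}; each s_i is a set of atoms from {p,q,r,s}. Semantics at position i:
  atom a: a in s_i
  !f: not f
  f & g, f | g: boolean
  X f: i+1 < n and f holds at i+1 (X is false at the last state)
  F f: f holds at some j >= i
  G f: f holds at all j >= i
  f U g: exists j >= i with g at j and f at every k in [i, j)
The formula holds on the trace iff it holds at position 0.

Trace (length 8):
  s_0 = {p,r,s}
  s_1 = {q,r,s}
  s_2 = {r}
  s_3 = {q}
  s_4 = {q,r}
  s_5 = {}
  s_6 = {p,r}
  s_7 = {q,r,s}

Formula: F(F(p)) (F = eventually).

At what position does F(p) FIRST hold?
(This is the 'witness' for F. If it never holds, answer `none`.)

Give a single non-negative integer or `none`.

Answer: 0

Derivation:
s_0={p,r,s}: F(p)=True p=True
s_1={q,r,s}: F(p)=True p=False
s_2={r}: F(p)=True p=False
s_3={q}: F(p)=True p=False
s_4={q,r}: F(p)=True p=False
s_5={}: F(p)=True p=False
s_6={p,r}: F(p)=True p=True
s_7={q,r,s}: F(p)=False p=False
F(F(p)) holds; first witness at position 0.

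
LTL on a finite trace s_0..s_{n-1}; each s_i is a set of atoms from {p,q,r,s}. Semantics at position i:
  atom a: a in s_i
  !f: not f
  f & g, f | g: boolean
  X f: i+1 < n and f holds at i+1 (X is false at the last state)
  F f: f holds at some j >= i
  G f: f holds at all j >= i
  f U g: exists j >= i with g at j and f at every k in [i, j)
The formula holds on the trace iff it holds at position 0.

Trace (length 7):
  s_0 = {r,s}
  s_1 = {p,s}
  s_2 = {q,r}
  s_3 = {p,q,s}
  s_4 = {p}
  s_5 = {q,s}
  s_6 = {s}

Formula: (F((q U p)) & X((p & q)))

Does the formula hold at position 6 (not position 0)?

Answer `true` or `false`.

Answer: false

Derivation:
s_0={r,s}: (F((q U p)) & X((p & q)))=False F((q U p))=True (q U p)=False q=False p=False X((p & q))=False (p & q)=False
s_1={p,s}: (F((q U p)) & X((p & q)))=False F((q U p))=True (q U p)=True q=False p=True X((p & q))=False (p & q)=False
s_2={q,r}: (F((q U p)) & X((p & q)))=True F((q U p))=True (q U p)=True q=True p=False X((p & q))=True (p & q)=False
s_3={p,q,s}: (F((q U p)) & X((p & q)))=False F((q U p))=True (q U p)=True q=True p=True X((p & q))=False (p & q)=True
s_4={p}: (F((q U p)) & X((p & q)))=False F((q U p))=True (q U p)=True q=False p=True X((p & q))=False (p & q)=False
s_5={q,s}: (F((q U p)) & X((p & q)))=False F((q U p))=False (q U p)=False q=True p=False X((p & q))=False (p & q)=False
s_6={s}: (F((q U p)) & X((p & q)))=False F((q U p))=False (q U p)=False q=False p=False X((p & q))=False (p & q)=False
Evaluating at position 6: result = False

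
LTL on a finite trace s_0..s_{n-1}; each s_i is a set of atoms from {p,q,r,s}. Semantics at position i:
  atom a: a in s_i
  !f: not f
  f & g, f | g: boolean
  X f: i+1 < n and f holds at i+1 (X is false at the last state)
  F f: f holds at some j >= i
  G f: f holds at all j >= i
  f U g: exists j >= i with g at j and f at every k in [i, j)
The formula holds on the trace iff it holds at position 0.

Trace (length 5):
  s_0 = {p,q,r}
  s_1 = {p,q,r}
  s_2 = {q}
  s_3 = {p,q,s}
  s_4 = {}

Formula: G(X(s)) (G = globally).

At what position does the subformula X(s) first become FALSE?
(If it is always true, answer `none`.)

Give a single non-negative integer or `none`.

s_0={p,q,r}: X(s)=False s=False
s_1={p,q,r}: X(s)=False s=False
s_2={q}: X(s)=True s=False
s_3={p,q,s}: X(s)=False s=True
s_4={}: X(s)=False s=False
G(X(s)) holds globally = False
First violation at position 0.

Answer: 0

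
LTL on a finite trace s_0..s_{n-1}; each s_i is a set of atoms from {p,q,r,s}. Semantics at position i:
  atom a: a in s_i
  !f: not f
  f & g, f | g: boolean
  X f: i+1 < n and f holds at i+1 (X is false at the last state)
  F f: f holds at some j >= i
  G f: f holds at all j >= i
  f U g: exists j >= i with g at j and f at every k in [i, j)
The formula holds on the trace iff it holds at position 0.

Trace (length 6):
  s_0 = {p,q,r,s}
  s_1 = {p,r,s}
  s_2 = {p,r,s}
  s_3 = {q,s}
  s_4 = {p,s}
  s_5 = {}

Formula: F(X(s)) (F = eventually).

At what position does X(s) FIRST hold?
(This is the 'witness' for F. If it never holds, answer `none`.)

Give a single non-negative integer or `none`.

Answer: 0

Derivation:
s_0={p,q,r,s}: X(s)=True s=True
s_1={p,r,s}: X(s)=True s=True
s_2={p,r,s}: X(s)=True s=True
s_3={q,s}: X(s)=True s=True
s_4={p,s}: X(s)=False s=True
s_5={}: X(s)=False s=False
F(X(s)) holds; first witness at position 0.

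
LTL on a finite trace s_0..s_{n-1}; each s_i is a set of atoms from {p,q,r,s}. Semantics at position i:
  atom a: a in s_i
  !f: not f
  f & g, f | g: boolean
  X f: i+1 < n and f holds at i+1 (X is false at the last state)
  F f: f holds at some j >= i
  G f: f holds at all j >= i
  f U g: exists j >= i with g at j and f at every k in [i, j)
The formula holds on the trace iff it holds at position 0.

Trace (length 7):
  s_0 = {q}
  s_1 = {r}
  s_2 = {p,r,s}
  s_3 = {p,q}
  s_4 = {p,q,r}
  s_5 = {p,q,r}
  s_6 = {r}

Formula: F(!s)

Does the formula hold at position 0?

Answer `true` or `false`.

Answer: true

Derivation:
s_0={q}: F(!s)=True !s=True s=False
s_1={r}: F(!s)=True !s=True s=False
s_2={p,r,s}: F(!s)=True !s=False s=True
s_3={p,q}: F(!s)=True !s=True s=False
s_4={p,q,r}: F(!s)=True !s=True s=False
s_5={p,q,r}: F(!s)=True !s=True s=False
s_6={r}: F(!s)=True !s=True s=False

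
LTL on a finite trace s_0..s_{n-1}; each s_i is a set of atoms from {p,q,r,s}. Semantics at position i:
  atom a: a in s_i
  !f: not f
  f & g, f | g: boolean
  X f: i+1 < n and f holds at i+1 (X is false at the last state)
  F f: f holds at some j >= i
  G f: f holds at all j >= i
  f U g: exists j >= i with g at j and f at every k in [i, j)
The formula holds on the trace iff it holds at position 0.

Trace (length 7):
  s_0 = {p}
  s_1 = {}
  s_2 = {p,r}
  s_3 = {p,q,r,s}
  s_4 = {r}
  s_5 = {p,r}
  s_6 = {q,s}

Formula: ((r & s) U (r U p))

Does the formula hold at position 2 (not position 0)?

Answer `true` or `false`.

Answer: true

Derivation:
s_0={p}: ((r & s) U (r U p))=True (r & s)=False r=False s=False (r U p)=True p=True
s_1={}: ((r & s) U (r U p))=False (r & s)=False r=False s=False (r U p)=False p=False
s_2={p,r}: ((r & s) U (r U p))=True (r & s)=False r=True s=False (r U p)=True p=True
s_3={p,q,r,s}: ((r & s) U (r U p))=True (r & s)=True r=True s=True (r U p)=True p=True
s_4={r}: ((r & s) U (r U p))=True (r & s)=False r=True s=False (r U p)=True p=False
s_5={p,r}: ((r & s) U (r U p))=True (r & s)=False r=True s=False (r U p)=True p=True
s_6={q,s}: ((r & s) U (r U p))=False (r & s)=False r=False s=True (r U p)=False p=False
Evaluating at position 2: result = True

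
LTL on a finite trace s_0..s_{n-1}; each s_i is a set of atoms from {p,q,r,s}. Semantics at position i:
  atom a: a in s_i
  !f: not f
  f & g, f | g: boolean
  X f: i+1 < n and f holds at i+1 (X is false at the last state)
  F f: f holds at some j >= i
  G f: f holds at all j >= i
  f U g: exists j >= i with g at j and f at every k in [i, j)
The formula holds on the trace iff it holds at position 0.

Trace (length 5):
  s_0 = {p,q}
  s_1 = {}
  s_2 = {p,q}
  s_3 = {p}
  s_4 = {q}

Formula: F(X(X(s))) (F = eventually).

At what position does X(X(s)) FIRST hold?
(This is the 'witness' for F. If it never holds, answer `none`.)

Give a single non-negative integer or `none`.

s_0={p,q}: X(X(s))=False X(s)=False s=False
s_1={}: X(X(s))=False X(s)=False s=False
s_2={p,q}: X(X(s))=False X(s)=False s=False
s_3={p}: X(X(s))=False X(s)=False s=False
s_4={q}: X(X(s))=False X(s)=False s=False
F(X(X(s))) does not hold (no witness exists).

Answer: none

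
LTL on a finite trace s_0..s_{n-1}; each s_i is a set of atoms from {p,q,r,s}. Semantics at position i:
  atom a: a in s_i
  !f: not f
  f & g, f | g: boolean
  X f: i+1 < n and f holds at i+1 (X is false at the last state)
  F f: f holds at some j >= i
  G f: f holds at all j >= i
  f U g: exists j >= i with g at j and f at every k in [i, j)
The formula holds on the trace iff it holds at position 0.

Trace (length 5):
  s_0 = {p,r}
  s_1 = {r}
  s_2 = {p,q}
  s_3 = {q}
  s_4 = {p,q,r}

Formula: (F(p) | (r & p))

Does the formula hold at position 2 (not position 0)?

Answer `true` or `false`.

s_0={p,r}: (F(p) | (r & p))=True F(p)=True p=True (r & p)=True r=True
s_1={r}: (F(p) | (r & p))=True F(p)=True p=False (r & p)=False r=True
s_2={p,q}: (F(p) | (r & p))=True F(p)=True p=True (r & p)=False r=False
s_3={q}: (F(p) | (r & p))=True F(p)=True p=False (r & p)=False r=False
s_4={p,q,r}: (F(p) | (r & p))=True F(p)=True p=True (r & p)=True r=True
Evaluating at position 2: result = True

Answer: true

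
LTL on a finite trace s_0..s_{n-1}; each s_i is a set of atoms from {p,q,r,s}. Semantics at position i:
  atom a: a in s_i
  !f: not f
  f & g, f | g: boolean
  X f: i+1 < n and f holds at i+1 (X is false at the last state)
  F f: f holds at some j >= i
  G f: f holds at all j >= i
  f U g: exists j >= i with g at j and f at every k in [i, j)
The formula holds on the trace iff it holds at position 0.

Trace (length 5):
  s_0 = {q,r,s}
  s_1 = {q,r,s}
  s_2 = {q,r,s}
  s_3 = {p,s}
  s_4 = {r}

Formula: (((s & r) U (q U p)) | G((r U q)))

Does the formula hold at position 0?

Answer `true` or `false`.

Answer: true

Derivation:
s_0={q,r,s}: (((s & r) U (q U p)) | G((r U q)))=True ((s & r) U (q U p))=True (s & r)=True s=True r=True (q U p)=True q=True p=False G((r U q))=False (r U q)=True
s_1={q,r,s}: (((s & r) U (q U p)) | G((r U q)))=True ((s & r) U (q U p))=True (s & r)=True s=True r=True (q U p)=True q=True p=False G((r U q))=False (r U q)=True
s_2={q,r,s}: (((s & r) U (q U p)) | G((r U q)))=True ((s & r) U (q U p))=True (s & r)=True s=True r=True (q U p)=True q=True p=False G((r U q))=False (r U q)=True
s_3={p,s}: (((s & r) U (q U p)) | G((r U q)))=True ((s & r) U (q U p))=True (s & r)=False s=True r=False (q U p)=True q=False p=True G((r U q))=False (r U q)=False
s_4={r}: (((s & r) U (q U p)) | G((r U q)))=False ((s & r) U (q U p))=False (s & r)=False s=False r=True (q U p)=False q=False p=False G((r U q))=False (r U q)=False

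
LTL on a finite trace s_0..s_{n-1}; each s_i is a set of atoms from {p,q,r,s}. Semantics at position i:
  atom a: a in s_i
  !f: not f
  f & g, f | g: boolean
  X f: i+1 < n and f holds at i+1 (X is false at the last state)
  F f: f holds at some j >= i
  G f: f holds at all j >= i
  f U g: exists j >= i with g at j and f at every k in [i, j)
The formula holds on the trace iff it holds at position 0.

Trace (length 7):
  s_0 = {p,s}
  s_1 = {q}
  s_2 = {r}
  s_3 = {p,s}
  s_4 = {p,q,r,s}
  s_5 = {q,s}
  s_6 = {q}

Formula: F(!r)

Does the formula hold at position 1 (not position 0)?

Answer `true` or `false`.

s_0={p,s}: F(!r)=True !r=True r=False
s_1={q}: F(!r)=True !r=True r=False
s_2={r}: F(!r)=True !r=False r=True
s_3={p,s}: F(!r)=True !r=True r=False
s_4={p,q,r,s}: F(!r)=True !r=False r=True
s_5={q,s}: F(!r)=True !r=True r=False
s_6={q}: F(!r)=True !r=True r=False
Evaluating at position 1: result = True

Answer: true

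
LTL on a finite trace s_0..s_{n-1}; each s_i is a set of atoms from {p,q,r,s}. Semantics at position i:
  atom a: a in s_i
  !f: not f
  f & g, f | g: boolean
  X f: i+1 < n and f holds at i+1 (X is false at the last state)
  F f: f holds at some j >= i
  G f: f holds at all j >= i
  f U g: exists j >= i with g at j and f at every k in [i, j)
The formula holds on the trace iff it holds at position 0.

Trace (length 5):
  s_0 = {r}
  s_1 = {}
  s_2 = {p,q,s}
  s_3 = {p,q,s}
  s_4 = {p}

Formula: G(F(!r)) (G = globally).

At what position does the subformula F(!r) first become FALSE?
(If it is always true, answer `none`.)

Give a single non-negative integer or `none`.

Answer: none

Derivation:
s_0={r}: F(!r)=True !r=False r=True
s_1={}: F(!r)=True !r=True r=False
s_2={p,q,s}: F(!r)=True !r=True r=False
s_3={p,q,s}: F(!r)=True !r=True r=False
s_4={p}: F(!r)=True !r=True r=False
G(F(!r)) holds globally = True
No violation — formula holds at every position.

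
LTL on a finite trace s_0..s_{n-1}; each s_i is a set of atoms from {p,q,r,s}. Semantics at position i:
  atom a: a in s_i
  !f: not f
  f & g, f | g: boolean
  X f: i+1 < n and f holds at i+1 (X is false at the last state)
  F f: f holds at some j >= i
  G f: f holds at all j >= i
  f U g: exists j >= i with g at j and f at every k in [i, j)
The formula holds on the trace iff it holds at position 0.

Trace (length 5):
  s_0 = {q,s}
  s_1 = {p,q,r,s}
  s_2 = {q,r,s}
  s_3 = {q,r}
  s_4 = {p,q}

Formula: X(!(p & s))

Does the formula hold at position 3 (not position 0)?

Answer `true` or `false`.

s_0={q,s}: X(!(p & s))=False !(p & s)=True (p & s)=False p=False s=True
s_1={p,q,r,s}: X(!(p & s))=True !(p & s)=False (p & s)=True p=True s=True
s_2={q,r,s}: X(!(p & s))=True !(p & s)=True (p & s)=False p=False s=True
s_3={q,r}: X(!(p & s))=True !(p & s)=True (p & s)=False p=False s=False
s_4={p,q}: X(!(p & s))=False !(p & s)=True (p & s)=False p=True s=False
Evaluating at position 3: result = True

Answer: true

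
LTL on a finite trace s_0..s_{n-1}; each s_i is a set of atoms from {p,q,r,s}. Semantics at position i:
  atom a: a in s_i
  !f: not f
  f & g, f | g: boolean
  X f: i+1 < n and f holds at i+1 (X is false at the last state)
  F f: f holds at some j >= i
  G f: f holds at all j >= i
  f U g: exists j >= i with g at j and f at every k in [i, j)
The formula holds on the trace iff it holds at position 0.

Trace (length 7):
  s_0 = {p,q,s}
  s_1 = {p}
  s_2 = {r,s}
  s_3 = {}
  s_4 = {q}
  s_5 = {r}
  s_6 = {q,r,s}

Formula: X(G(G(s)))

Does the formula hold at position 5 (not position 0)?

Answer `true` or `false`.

s_0={p,q,s}: X(G(G(s)))=False G(G(s))=False G(s)=False s=True
s_1={p}: X(G(G(s)))=False G(G(s))=False G(s)=False s=False
s_2={r,s}: X(G(G(s)))=False G(G(s))=False G(s)=False s=True
s_3={}: X(G(G(s)))=False G(G(s))=False G(s)=False s=False
s_4={q}: X(G(G(s)))=False G(G(s))=False G(s)=False s=False
s_5={r}: X(G(G(s)))=True G(G(s))=False G(s)=False s=False
s_6={q,r,s}: X(G(G(s)))=False G(G(s))=True G(s)=True s=True
Evaluating at position 5: result = True

Answer: true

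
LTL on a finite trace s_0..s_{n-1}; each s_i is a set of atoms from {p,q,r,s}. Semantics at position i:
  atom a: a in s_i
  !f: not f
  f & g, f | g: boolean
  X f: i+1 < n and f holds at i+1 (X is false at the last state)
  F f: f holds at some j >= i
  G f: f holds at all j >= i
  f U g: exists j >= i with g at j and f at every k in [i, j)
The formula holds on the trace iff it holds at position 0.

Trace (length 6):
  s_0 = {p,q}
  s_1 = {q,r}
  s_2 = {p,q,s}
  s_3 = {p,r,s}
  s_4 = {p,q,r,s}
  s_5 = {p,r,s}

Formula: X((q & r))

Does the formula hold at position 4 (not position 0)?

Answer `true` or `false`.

Answer: false

Derivation:
s_0={p,q}: X((q & r))=True (q & r)=False q=True r=False
s_1={q,r}: X((q & r))=False (q & r)=True q=True r=True
s_2={p,q,s}: X((q & r))=False (q & r)=False q=True r=False
s_3={p,r,s}: X((q & r))=True (q & r)=False q=False r=True
s_4={p,q,r,s}: X((q & r))=False (q & r)=True q=True r=True
s_5={p,r,s}: X((q & r))=False (q & r)=False q=False r=True
Evaluating at position 4: result = False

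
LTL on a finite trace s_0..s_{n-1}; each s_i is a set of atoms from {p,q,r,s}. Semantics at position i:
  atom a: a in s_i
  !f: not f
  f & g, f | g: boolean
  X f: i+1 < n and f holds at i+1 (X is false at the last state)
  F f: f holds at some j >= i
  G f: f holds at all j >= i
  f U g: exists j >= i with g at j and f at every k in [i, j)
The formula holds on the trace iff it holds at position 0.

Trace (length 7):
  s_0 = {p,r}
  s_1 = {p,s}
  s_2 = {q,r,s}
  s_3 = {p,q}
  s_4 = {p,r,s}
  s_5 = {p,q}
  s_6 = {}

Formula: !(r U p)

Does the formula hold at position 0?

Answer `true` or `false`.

s_0={p,r}: !(r U p)=False (r U p)=True r=True p=True
s_1={p,s}: !(r U p)=False (r U p)=True r=False p=True
s_2={q,r,s}: !(r U p)=False (r U p)=True r=True p=False
s_3={p,q}: !(r U p)=False (r U p)=True r=False p=True
s_4={p,r,s}: !(r U p)=False (r U p)=True r=True p=True
s_5={p,q}: !(r U p)=False (r U p)=True r=False p=True
s_6={}: !(r U p)=True (r U p)=False r=False p=False

Answer: false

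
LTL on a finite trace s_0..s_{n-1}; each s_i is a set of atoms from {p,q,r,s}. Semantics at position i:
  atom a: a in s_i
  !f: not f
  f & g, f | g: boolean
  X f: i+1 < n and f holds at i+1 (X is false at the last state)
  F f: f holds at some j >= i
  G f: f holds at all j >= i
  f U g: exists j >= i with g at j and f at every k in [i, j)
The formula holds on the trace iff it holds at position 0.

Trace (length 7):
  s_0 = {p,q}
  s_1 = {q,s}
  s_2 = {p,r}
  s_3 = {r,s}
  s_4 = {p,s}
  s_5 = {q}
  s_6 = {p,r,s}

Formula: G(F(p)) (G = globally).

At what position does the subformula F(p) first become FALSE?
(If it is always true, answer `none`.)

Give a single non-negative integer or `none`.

s_0={p,q}: F(p)=True p=True
s_1={q,s}: F(p)=True p=False
s_2={p,r}: F(p)=True p=True
s_3={r,s}: F(p)=True p=False
s_4={p,s}: F(p)=True p=True
s_5={q}: F(p)=True p=False
s_6={p,r,s}: F(p)=True p=True
G(F(p)) holds globally = True
No violation — formula holds at every position.

Answer: none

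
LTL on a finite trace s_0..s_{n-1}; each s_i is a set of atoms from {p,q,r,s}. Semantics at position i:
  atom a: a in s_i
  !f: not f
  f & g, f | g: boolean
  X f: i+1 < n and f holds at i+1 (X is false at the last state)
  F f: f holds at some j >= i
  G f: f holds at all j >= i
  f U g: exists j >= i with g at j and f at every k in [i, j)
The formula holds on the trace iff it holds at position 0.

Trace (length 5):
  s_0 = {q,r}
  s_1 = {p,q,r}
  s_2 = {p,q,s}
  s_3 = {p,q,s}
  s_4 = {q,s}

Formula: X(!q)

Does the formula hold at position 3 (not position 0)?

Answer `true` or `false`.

Answer: false

Derivation:
s_0={q,r}: X(!q)=False !q=False q=True
s_1={p,q,r}: X(!q)=False !q=False q=True
s_2={p,q,s}: X(!q)=False !q=False q=True
s_3={p,q,s}: X(!q)=False !q=False q=True
s_4={q,s}: X(!q)=False !q=False q=True
Evaluating at position 3: result = False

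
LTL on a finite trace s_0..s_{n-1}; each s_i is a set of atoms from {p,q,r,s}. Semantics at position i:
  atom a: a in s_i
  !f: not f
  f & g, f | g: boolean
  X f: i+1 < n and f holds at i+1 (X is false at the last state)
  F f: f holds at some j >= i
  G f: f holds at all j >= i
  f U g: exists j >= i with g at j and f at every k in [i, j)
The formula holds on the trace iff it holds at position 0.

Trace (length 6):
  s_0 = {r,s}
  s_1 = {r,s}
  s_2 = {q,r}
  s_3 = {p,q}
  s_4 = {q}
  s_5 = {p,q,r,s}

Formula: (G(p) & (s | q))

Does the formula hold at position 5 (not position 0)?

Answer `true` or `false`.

s_0={r,s}: (G(p) & (s | q))=False G(p)=False p=False (s | q)=True s=True q=False
s_1={r,s}: (G(p) & (s | q))=False G(p)=False p=False (s | q)=True s=True q=False
s_2={q,r}: (G(p) & (s | q))=False G(p)=False p=False (s | q)=True s=False q=True
s_3={p,q}: (G(p) & (s | q))=False G(p)=False p=True (s | q)=True s=False q=True
s_4={q}: (G(p) & (s | q))=False G(p)=False p=False (s | q)=True s=False q=True
s_5={p,q,r,s}: (G(p) & (s | q))=True G(p)=True p=True (s | q)=True s=True q=True
Evaluating at position 5: result = True

Answer: true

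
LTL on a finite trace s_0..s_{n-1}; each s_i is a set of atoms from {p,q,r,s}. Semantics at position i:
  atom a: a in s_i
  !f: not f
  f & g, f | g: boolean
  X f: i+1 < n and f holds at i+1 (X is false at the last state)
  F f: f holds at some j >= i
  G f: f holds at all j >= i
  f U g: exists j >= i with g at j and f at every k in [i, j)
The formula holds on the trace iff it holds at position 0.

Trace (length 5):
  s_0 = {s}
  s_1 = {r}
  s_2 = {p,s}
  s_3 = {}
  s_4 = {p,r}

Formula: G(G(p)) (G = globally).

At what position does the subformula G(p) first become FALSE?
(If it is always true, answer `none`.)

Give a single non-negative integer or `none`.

Answer: 0

Derivation:
s_0={s}: G(p)=False p=False
s_1={r}: G(p)=False p=False
s_2={p,s}: G(p)=False p=True
s_3={}: G(p)=False p=False
s_4={p,r}: G(p)=True p=True
G(G(p)) holds globally = False
First violation at position 0.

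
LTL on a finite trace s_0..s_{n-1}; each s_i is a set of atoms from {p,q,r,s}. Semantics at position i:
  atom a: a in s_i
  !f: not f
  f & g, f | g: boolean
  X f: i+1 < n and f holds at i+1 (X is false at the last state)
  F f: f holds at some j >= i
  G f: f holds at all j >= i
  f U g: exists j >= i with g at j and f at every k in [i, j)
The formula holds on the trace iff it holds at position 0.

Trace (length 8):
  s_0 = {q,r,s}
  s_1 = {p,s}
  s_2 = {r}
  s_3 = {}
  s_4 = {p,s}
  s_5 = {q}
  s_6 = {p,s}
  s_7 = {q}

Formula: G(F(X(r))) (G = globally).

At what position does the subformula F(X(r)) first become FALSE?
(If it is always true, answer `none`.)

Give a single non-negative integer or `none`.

s_0={q,r,s}: F(X(r))=True X(r)=False r=True
s_1={p,s}: F(X(r))=True X(r)=True r=False
s_2={r}: F(X(r))=False X(r)=False r=True
s_3={}: F(X(r))=False X(r)=False r=False
s_4={p,s}: F(X(r))=False X(r)=False r=False
s_5={q}: F(X(r))=False X(r)=False r=False
s_6={p,s}: F(X(r))=False X(r)=False r=False
s_7={q}: F(X(r))=False X(r)=False r=False
G(F(X(r))) holds globally = False
First violation at position 2.

Answer: 2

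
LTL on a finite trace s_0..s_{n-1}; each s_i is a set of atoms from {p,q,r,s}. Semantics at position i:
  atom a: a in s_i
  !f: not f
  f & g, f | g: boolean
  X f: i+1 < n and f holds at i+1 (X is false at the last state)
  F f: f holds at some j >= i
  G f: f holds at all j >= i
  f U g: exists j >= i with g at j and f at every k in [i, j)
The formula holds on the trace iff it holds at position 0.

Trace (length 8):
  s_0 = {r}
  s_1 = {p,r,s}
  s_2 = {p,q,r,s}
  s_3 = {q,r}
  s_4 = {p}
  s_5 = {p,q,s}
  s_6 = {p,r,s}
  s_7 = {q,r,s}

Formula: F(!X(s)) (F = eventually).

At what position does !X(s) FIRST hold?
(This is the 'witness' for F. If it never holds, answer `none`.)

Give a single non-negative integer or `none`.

s_0={r}: !X(s)=False X(s)=True s=False
s_1={p,r,s}: !X(s)=False X(s)=True s=True
s_2={p,q,r,s}: !X(s)=True X(s)=False s=True
s_3={q,r}: !X(s)=True X(s)=False s=False
s_4={p}: !X(s)=False X(s)=True s=False
s_5={p,q,s}: !X(s)=False X(s)=True s=True
s_6={p,r,s}: !X(s)=False X(s)=True s=True
s_7={q,r,s}: !X(s)=True X(s)=False s=True
F(!X(s)) holds; first witness at position 2.

Answer: 2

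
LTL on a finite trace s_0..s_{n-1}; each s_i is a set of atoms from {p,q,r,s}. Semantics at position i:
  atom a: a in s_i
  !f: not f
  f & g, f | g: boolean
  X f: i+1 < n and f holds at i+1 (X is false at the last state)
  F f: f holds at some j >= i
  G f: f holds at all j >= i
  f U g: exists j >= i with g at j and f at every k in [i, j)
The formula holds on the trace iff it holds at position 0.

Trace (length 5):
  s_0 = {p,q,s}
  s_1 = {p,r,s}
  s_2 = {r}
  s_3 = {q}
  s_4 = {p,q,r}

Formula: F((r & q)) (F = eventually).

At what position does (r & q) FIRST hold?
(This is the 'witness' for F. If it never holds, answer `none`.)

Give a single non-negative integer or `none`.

s_0={p,q,s}: (r & q)=False r=False q=True
s_1={p,r,s}: (r & q)=False r=True q=False
s_2={r}: (r & q)=False r=True q=False
s_3={q}: (r & q)=False r=False q=True
s_4={p,q,r}: (r & q)=True r=True q=True
F((r & q)) holds; first witness at position 4.

Answer: 4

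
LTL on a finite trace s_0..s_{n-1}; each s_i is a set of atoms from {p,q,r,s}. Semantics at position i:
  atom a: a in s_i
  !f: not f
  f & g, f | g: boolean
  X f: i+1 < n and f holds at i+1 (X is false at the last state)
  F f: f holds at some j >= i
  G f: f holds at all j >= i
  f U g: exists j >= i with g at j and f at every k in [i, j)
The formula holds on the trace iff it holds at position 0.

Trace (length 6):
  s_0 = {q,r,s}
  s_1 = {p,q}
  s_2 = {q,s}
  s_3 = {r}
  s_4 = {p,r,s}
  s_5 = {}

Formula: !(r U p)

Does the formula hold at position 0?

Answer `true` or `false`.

s_0={q,r,s}: !(r U p)=False (r U p)=True r=True p=False
s_1={p,q}: !(r U p)=False (r U p)=True r=False p=True
s_2={q,s}: !(r U p)=True (r U p)=False r=False p=False
s_3={r}: !(r U p)=False (r U p)=True r=True p=False
s_4={p,r,s}: !(r U p)=False (r U p)=True r=True p=True
s_5={}: !(r U p)=True (r U p)=False r=False p=False

Answer: false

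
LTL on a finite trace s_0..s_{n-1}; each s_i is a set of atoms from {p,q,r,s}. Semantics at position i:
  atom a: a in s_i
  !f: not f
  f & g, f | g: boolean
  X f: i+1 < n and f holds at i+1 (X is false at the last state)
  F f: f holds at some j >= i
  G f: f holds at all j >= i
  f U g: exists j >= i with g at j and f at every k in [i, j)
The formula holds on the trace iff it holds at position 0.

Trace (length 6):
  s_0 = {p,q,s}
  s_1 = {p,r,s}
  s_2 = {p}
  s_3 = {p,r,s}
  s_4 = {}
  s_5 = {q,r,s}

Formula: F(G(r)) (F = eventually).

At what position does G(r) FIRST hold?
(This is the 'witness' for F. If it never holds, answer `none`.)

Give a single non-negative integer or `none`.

s_0={p,q,s}: G(r)=False r=False
s_1={p,r,s}: G(r)=False r=True
s_2={p}: G(r)=False r=False
s_3={p,r,s}: G(r)=False r=True
s_4={}: G(r)=False r=False
s_5={q,r,s}: G(r)=True r=True
F(G(r)) holds; first witness at position 5.

Answer: 5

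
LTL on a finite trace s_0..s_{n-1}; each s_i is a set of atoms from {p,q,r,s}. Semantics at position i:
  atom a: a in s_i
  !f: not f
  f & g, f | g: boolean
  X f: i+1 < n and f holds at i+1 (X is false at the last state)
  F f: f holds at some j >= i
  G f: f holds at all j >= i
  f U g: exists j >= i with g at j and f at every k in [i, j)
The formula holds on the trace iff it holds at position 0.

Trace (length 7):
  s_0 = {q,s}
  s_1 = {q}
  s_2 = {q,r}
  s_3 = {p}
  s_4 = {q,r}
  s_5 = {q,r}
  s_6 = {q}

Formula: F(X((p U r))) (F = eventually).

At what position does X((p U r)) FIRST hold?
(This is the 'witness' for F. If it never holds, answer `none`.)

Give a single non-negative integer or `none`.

s_0={q,s}: X((p U r))=False (p U r)=False p=False r=False
s_1={q}: X((p U r))=True (p U r)=False p=False r=False
s_2={q,r}: X((p U r))=True (p U r)=True p=False r=True
s_3={p}: X((p U r))=True (p U r)=True p=True r=False
s_4={q,r}: X((p U r))=True (p U r)=True p=False r=True
s_5={q,r}: X((p U r))=False (p U r)=True p=False r=True
s_6={q}: X((p U r))=False (p U r)=False p=False r=False
F(X((p U r))) holds; first witness at position 1.

Answer: 1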